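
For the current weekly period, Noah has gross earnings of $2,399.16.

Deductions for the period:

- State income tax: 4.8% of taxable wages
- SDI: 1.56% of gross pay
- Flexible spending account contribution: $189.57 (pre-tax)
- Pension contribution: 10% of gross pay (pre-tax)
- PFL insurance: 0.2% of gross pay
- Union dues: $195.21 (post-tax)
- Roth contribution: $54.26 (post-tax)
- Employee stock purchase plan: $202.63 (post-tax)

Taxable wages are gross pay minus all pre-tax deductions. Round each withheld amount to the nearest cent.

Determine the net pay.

$1,380.80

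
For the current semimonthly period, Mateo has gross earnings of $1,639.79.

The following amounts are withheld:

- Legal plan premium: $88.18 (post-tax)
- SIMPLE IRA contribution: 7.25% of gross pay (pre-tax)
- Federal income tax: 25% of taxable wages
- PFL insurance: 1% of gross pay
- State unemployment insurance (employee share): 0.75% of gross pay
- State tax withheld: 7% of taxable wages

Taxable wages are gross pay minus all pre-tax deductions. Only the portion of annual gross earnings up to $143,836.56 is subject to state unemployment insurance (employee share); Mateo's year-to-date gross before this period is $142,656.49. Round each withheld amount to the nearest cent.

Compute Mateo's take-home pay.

$920.79

SIMPLE IRA contribution: $1,639.79 × 0.0725 = $118.88
Taxable wages = $1,639.79 − $118.88 = $1,520.91
Federal income tax: $1,520.91 × 0.25 = $380.23
State tax withheld: $1,520.91 × 0.07 = $106.46
PFL insurance: $1,639.79 × 0.01 = $16.40
State unemployment insurance (employee share): only $143,836.56 − $142,656.49 = $1,180.07 of this check is subject → $1,180.07 × 0.0075 = $8.85
Legal plan premium: $88.18
Total deductions = $118.88 + $380.23 + $106.46 + $16.40 + $8.85 + $88.18 = $719.00
Net pay = $1,639.79 − $719.00 = $920.79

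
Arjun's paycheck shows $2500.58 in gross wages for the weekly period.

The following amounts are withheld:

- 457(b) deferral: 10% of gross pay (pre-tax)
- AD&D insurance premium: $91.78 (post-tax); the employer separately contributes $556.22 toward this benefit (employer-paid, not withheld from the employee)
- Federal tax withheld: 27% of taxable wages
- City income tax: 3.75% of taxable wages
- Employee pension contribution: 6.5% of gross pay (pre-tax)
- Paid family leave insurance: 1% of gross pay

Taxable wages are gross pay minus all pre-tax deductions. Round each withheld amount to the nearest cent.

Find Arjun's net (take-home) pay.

Employee pension contribution: $2500.58 × 0.065 = $162.54
457(b) deferral: $2500.58 × 0.1 = $250.06
Pre-tax total = $162.54 + $250.06 = $412.60
Taxable wages = $2500.58 − $412.60 = $2087.98
City income tax: $2087.98 × 0.0375 = $78.30
Federal tax withheld: $2087.98 × 0.27 = $563.75
Paid family leave insurance: $2500.58 × 0.01 = $25.01
AD&D insurance premium: $91.78
(Employer's $556.22 toward AD&D insurance premium is not withheld from the employee.)
Total deductions = $162.54 + $250.06 + $78.30 + $563.75 + $25.01 + $91.78 = $1171.44
Net pay = $2500.58 − $1171.44 = $1329.14

$1329.14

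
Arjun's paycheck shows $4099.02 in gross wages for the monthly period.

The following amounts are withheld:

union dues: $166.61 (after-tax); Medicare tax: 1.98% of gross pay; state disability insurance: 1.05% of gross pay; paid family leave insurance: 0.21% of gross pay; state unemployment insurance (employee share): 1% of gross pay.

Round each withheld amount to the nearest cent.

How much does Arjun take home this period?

$3758.61

Paid family leave insurance: $4099.02 × 0.0021 = $8.61
State disability insurance: $4099.02 × 0.0105 = $43.04
Medicare tax: $4099.02 × 0.0198 = $81.16
State unemployment insurance (employee share): $4099.02 × 0.01 = $40.99
Union dues: $166.61
Total deductions = $8.61 + $43.04 + $81.16 + $40.99 + $166.61 = $340.41
Net pay = $4099.02 − $340.41 = $3758.61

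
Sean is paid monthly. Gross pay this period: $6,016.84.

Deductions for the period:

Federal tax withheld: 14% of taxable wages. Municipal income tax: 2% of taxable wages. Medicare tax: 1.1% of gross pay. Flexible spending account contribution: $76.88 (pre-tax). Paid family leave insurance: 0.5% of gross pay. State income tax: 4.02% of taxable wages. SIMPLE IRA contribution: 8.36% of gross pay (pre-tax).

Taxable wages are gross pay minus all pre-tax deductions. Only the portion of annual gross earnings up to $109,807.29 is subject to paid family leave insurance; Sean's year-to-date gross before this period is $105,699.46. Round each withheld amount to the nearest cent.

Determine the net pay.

SIMPLE IRA contribution: $6,016.84 × 0.0836 = $503.01
Flexible spending account contribution: $76.88
Pre-tax total = $503.01 + $76.88 = $579.89
Taxable wages = $6,016.84 − $579.89 = $5,436.95
Municipal income tax: $5,436.95 × 0.02 = $108.74
Federal tax withheld: $5,436.95 × 0.14 = $761.17
State income tax: $5,436.95 × 0.0402 = $218.57
Medicare tax: $6,016.84 × 0.011 = $66.19
Paid family leave insurance: only $109,807.29 − $105,699.46 = $4,107.83 of this check is subject → $4,107.83 × 0.005 = $20.54
Total deductions = $503.01 + $76.88 + $108.74 + $761.17 + $218.57 + $66.19 + $20.54 = $1,755.10
Net pay = $6,016.84 − $1,755.10 = $4,261.74

$4,261.74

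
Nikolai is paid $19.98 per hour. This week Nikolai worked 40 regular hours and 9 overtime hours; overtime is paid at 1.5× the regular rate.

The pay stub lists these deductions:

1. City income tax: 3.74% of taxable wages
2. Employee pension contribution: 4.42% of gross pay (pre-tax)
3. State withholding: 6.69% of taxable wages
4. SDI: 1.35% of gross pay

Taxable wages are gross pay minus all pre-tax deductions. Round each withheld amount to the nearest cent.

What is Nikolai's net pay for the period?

$900.69

Regular pay: 40 × $19.98 = $799.20
Overtime pay: 9 × $19.98 × 1.5 = $269.73
Gross pay = $799.20 + $269.73 = $1,068.93
Employee pension contribution: $1,068.93 × 0.0442 = $47.25
Taxable wages = $1,068.93 − $47.25 = $1,021.68
State withholding: $1,021.68 × 0.0669 = $68.35
City income tax: $1,021.68 × 0.0374 = $38.21
SDI: $1,068.93 × 0.0135 = $14.43
Total deductions = $47.25 + $68.35 + $38.21 + $14.43 = $168.24
Net pay = $1,068.93 − $168.24 = $900.69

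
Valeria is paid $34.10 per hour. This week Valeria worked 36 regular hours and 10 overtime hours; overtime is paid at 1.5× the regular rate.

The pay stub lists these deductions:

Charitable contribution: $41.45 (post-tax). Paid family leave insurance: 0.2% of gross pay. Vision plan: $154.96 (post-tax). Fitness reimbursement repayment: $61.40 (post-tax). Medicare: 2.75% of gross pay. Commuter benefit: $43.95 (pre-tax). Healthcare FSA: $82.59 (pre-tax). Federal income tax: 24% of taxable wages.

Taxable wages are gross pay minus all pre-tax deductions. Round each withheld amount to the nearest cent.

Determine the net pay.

Regular pay: 36 × $34.10 = $1,227.60
Overtime pay: 10 × $34.10 × 1.5 = $511.50
Gross pay = $1,227.60 + $511.50 = $1,739.10
Commuter benefit: $43.95
Healthcare FSA: $82.59
Pre-tax total = $43.95 + $82.59 = $126.54
Taxable wages = $1,739.10 − $126.54 = $1,612.56
Federal income tax: $1,612.56 × 0.24 = $387.01
Paid family leave insurance: $1,739.10 × 0.002 = $3.48
Medicare: $1,739.10 × 0.0275 = $47.83
Charitable contribution: $41.45
Vision plan: $154.96
Fitness reimbursement repayment: $61.40
Total deductions = $43.95 + $82.59 + $387.01 + $3.48 + $47.83 + $41.45 + $154.96 + $61.40 = $822.67
Net pay = $1,739.10 − $822.67 = $916.43

$916.43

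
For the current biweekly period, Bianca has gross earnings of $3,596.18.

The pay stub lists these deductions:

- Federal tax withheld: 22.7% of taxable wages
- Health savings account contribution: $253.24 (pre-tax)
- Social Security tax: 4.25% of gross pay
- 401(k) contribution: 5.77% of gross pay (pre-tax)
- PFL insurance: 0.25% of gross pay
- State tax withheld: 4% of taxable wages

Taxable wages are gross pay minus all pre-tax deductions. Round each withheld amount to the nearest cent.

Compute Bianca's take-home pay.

$2,136.45

401(k) contribution: $3,596.18 × 0.0577 = $207.50
Health savings account contribution: $253.24
Pre-tax total = $207.50 + $253.24 = $460.74
Taxable wages = $3,596.18 − $460.74 = $3,135.44
State tax withheld: $3,135.44 × 0.04 = $125.42
Federal tax withheld: $3,135.44 × 0.227 = $711.74
Social Security tax: $3,596.18 × 0.0425 = $152.84
PFL insurance: $3,596.18 × 0.0025 = $8.99
Total deductions = $207.50 + $253.24 + $125.42 + $711.74 + $152.84 + $8.99 = $1,459.73
Net pay = $3,596.18 − $1,459.73 = $2,136.45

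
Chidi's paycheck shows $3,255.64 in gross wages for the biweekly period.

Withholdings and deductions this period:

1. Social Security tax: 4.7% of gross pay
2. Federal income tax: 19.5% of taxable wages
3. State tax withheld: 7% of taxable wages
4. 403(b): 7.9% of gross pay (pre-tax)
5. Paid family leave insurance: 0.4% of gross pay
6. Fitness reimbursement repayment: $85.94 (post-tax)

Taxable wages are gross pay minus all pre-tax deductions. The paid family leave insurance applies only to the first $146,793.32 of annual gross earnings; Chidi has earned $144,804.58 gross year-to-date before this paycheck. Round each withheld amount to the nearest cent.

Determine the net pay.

403(b): $3,255.64 × 0.079 = $257.20
Taxable wages = $3,255.64 − $257.20 = $2,998.44
Federal income tax: $2,998.44 × 0.195 = $584.70
State tax withheld: $2,998.44 × 0.07 = $209.89
Paid family leave insurance: only $146,793.32 − $144,804.58 = $1,988.74 of this check is subject → $1,988.74 × 0.004 = $7.95
Social Security tax: $3,255.64 × 0.047 = $153.02
Fitness reimbursement repayment: $85.94
Total deductions = $257.20 + $584.70 + $209.89 + $7.95 + $153.02 + $85.94 = $1,298.70
Net pay = $3,255.64 − $1,298.70 = $1,956.94

$1,956.94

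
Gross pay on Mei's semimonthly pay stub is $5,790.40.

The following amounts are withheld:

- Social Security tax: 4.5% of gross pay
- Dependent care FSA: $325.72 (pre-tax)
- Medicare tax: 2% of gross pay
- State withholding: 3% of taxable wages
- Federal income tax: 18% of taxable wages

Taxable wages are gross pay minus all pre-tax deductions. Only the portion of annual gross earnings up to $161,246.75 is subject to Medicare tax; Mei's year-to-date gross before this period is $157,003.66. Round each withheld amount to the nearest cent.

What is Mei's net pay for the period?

$3,971.67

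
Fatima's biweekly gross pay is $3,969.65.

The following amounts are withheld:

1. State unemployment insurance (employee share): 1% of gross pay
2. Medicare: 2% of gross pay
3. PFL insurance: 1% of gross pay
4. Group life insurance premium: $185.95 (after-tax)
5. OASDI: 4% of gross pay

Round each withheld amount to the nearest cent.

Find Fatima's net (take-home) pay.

$3,466.12

Medicare: $3,969.65 × 0.02 = $79.39
OASDI: $3,969.65 × 0.04 = $158.79
State unemployment insurance (employee share): $3,969.65 × 0.01 = $39.70
PFL insurance: $3,969.65 × 0.01 = $39.70
Group life insurance premium: $185.95
Total deductions = $79.39 + $158.79 + $39.70 + $39.70 + $185.95 = $503.53
Net pay = $3,969.65 − $503.53 = $3,466.12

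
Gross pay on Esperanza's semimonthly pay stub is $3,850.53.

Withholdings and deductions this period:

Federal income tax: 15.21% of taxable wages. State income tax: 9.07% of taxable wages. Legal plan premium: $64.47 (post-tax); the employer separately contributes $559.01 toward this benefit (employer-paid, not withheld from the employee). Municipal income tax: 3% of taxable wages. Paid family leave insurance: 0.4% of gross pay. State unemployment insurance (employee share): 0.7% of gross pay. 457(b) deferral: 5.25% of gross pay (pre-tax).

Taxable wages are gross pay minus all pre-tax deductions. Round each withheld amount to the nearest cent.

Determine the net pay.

$2,546.28

457(b) deferral: $3,850.53 × 0.0525 = $202.15
Taxable wages = $3,850.53 − $202.15 = $3,648.38
State income tax: $3,648.38 × 0.0907 = $330.91
Municipal income tax: $3,648.38 × 0.03 = $109.45
Federal income tax: $3,648.38 × 0.1521 = $554.92
Paid family leave insurance: $3,850.53 × 0.004 = $15.40
State unemployment insurance (employee share): $3,850.53 × 0.007 = $26.95
Legal plan premium: $64.47
(Employer's $559.01 toward legal plan premium is not withheld from the employee.)
Total deductions = $202.15 + $330.91 + $109.45 + $554.92 + $15.40 + $26.95 + $64.47 = $1,304.25
Net pay = $3,850.53 − $1,304.25 = $2,546.28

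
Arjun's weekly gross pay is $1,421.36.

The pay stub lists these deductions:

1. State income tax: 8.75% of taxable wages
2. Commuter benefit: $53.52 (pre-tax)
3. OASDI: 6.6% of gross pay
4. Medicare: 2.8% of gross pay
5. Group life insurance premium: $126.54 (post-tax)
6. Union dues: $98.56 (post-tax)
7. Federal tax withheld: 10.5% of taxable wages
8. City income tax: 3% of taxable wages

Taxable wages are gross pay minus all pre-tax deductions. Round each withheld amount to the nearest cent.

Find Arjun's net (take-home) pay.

Commuter benefit: $53.52
Taxable wages = $1,421.36 − $53.52 = $1,367.84
City income tax: $1,367.84 × 0.03 = $41.04
Federal tax withheld: $1,367.84 × 0.105 = $143.62
State income tax: $1,367.84 × 0.0875 = $119.69
OASDI: $1,421.36 × 0.066 = $93.81
Medicare: $1,421.36 × 0.028 = $39.80
Union dues: $98.56
Group life insurance premium: $126.54
Total deductions = $53.52 + $41.04 + $143.62 + $119.69 + $93.81 + $39.80 + $98.56 + $126.54 = $716.58
Net pay = $1,421.36 − $716.58 = $704.78

$704.78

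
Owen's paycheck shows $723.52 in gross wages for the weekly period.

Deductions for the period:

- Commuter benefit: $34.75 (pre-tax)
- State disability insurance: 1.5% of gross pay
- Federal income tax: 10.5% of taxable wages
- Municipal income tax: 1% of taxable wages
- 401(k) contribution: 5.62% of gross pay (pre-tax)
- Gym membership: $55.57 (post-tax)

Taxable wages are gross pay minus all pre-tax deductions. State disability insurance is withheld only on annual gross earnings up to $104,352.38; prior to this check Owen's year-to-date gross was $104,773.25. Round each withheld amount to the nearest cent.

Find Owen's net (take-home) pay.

401(k) contribution: $723.52 × 0.0562 = $40.66
Commuter benefit: $34.75
Pre-tax total = $40.66 + $34.75 = $75.41
Taxable wages = $723.52 − $75.41 = $648.11
Federal income tax: $648.11 × 0.105 = $68.05
Municipal income tax: $648.11 × 0.01 = $6.48
State disability insurance: annual cap $104,352.38 already reached (YTD $104,773.25), so $0.00
Gym membership: $55.57
Total deductions = $40.66 + $34.75 + $68.05 + $6.48 + $0.00 + $55.57 = $205.51
Net pay = $723.52 − $205.51 = $518.01

$518.01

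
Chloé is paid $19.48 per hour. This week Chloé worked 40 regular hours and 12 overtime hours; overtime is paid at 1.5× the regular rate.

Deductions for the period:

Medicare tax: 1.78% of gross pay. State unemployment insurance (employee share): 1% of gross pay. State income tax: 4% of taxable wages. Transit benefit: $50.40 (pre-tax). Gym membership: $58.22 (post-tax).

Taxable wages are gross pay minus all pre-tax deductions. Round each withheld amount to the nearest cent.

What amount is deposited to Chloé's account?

$946.63

Regular pay: 40 × $19.48 = $779.20
Overtime pay: 12 × $19.48 × 1.5 = $350.64
Gross pay = $779.20 + $350.64 = $1,129.84
Transit benefit: $50.40
Taxable wages = $1,129.84 − $50.40 = $1,079.44
State income tax: $1,079.44 × 0.04 = $43.18
Medicare tax: $1,129.84 × 0.0178 = $20.11
State unemployment insurance (employee share): $1,129.84 × 0.01 = $11.30
Gym membership: $58.22
Total deductions = $50.40 + $43.18 + $20.11 + $11.30 + $58.22 = $183.21
Net pay = $1,129.84 − $183.21 = $946.63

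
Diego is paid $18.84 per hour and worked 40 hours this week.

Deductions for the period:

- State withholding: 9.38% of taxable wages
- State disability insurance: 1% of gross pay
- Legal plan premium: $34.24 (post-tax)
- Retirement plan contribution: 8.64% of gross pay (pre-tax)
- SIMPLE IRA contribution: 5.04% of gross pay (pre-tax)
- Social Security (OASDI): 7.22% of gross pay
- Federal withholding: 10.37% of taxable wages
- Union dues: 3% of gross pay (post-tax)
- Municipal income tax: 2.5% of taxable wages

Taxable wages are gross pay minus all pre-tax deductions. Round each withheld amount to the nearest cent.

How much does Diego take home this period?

$386.97

Gross pay: 40 × $18.84 = $753.60
Retirement plan contribution: $753.60 × 0.0864 = $65.11
SIMPLE IRA contribution: $753.60 × 0.0504 = $37.98
Pre-tax total = $65.11 + $37.98 = $103.09
Taxable wages = $753.60 − $103.09 = $650.51
Municipal income tax: $650.51 × 0.025 = $16.26
State withholding: $650.51 × 0.0938 = $61.02
Federal withholding: $650.51 × 0.1037 = $67.46
State disability insurance: $753.60 × 0.01 = $7.54
Social Security (OASDI): $753.60 × 0.0722 = $54.41
Union dues: $753.60 × 0.03 = $22.61
Legal plan premium: $34.24
Total deductions = $65.11 + $37.98 + $16.26 + $61.02 + $67.46 + $7.54 + $54.41 + $22.61 + $34.24 = $366.63
Net pay = $753.60 − $366.63 = $386.97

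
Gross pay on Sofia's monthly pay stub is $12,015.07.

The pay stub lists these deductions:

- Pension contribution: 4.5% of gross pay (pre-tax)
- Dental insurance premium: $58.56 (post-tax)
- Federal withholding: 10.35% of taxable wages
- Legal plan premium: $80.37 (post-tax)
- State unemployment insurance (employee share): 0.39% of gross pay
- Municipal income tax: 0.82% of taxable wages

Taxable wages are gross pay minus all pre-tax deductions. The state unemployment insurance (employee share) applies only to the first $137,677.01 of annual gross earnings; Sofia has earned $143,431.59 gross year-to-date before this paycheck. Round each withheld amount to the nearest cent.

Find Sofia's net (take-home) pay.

Pension contribution: $12,015.07 × 0.045 = $540.68
Taxable wages = $12,015.07 − $540.68 = $11,474.39
Federal withholding: $11,474.39 × 0.1035 = $1,187.60
Municipal income tax: $11,474.39 × 0.0082 = $94.09
State unemployment insurance (employee share): annual cap $137,677.01 already reached (YTD $143,431.59), so $0.00
Legal plan premium: $80.37
Dental insurance premium: $58.56
Total deductions = $540.68 + $1,187.60 + $94.09 + $0.00 + $80.37 + $58.56 = $1,961.30
Net pay = $12,015.07 − $1,961.30 = $10,053.77

$10,053.77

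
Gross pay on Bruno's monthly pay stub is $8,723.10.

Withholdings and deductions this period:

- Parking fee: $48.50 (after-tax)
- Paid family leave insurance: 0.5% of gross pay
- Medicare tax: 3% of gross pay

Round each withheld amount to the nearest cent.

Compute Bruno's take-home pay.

$8,369.29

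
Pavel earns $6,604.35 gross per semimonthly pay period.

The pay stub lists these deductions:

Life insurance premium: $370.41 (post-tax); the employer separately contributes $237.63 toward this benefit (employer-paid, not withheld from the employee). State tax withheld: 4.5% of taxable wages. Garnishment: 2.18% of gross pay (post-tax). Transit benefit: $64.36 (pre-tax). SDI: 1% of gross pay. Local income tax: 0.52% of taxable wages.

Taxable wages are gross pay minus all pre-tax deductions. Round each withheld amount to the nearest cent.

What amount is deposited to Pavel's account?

$5,631.26

Transit benefit: $64.36
Taxable wages = $6,604.35 − $64.36 = $6,539.99
Local income tax: $6,539.99 × 0.0052 = $34.01
State tax withheld: $6,539.99 × 0.045 = $294.30
SDI: $6,604.35 × 0.01 = $66.04
Garnishment: $6,604.35 × 0.0218 = $143.97
Life insurance premium: $370.41
(Employer's $237.63 toward life insurance premium is not withheld from the employee.)
Total deductions = $64.36 + $34.01 + $294.30 + $66.04 + $143.97 + $370.41 = $973.09
Net pay = $6,604.35 − $973.09 = $5,631.26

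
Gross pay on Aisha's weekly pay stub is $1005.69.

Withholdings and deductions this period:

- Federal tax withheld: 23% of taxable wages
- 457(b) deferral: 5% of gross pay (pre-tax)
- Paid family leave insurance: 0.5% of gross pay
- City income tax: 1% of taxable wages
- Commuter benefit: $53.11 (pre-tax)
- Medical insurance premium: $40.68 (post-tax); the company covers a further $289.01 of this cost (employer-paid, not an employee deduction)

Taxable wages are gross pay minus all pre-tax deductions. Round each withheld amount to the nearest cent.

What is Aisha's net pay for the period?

457(b) deferral: $1005.69 × 0.05 = $50.28
Commuter benefit: $53.11
Pre-tax total = $50.28 + $53.11 = $103.39
Taxable wages = $1005.69 − $103.39 = $902.30
City income tax: $902.30 × 0.01 = $9.02
Federal tax withheld: $902.30 × 0.23 = $207.53
Paid family leave insurance: $1005.69 × 0.005 = $5.03
Medical insurance premium: $40.68
(Employer's $289.01 toward medical insurance premium is not withheld from the employee.)
Total deductions = $50.28 + $53.11 + $9.02 + $207.53 + $5.03 + $40.68 = $365.65
Net pay = $1005.69 − $365.65 = $640.04

$640.04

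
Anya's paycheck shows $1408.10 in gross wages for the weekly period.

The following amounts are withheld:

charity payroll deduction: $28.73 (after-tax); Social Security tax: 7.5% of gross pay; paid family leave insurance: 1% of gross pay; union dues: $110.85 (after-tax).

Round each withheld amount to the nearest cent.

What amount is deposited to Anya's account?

Social Security tax: $1408.10 × 0.075 = $105.61
Paid family leave insurance: $1408.10 × 0.01 = $14.08
Charity payroll deduction: $28.73
Union dues: $110.85
Total deductions = $105.61 + $14.08 + $28.73 + $110.85 = $259.27
Net pay = $1408.10 − $259.27 = $1148.83

$1148.83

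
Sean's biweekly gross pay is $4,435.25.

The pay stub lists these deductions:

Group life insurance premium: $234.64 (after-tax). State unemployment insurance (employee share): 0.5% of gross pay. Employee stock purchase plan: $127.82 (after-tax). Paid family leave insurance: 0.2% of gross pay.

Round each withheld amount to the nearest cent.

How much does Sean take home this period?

$4,041.74

State unemployment insurance (employee share): $4,435.25 × 0.005 = $22.18
Paid family leave insurance: $4,435.25 × 0.002 = $8.87
Employee stock purchase plan: $127.82
Group life insurance premium: $234.64
Total deductions = $22.18 + $8.87 + $127.82 + $234.64 = $393.51
Net pay = $4,435.25 − $393.51 = $4,041.74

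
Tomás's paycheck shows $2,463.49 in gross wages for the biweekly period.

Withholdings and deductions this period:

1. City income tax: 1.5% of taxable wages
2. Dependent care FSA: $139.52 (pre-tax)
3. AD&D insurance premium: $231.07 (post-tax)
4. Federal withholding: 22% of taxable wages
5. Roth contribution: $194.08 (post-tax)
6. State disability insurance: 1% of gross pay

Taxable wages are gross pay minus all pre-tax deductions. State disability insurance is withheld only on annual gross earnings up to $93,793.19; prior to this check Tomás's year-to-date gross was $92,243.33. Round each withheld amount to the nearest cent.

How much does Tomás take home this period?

$1,337.19

Dependent care FSA: $139.52
Taxable wages = $2,463.49 − $139.52 = $2,323.97
Federal withholding: $2,323.97 × 0.22 = $511.27
City income tax: $2,323.97 × 0.015 = $34.86
State disability insurance: only $93,793.19 − $92,243.33 = $1,549.86 of this check is subject → $1,549.86 × 0.01 = $15.50
AD&D insurance premium: $231.07
Roth contribution: $194.08
Total deductions = $139.52 + $511.27 + $34.86 + $15.50 + $231.07 + $194.08 = $1,126.30
Net pay = $2,463.49 − $1,126.30 = $1,337.19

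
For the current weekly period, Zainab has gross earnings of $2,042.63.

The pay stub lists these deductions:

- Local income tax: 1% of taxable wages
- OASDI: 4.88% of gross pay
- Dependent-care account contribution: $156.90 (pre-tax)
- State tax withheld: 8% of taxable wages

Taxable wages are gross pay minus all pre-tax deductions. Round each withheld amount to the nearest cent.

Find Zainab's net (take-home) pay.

$1,616.33

Dependent-care account contribution: $156.90
Taxable wages = $2,042.63 − $156.90 = $1,885.73
State tax withheld: $1,885.73 × 0.08 = $150.86
Local income tax: $1,885.73 × 0.01 = $18.86
OASDI: $2,042.63 × 0.0488 = $99.68
Total deductions = $156.90 + $150.86 + $18.86 + $99.68 = $426.30
Net pay = $2,042.63 − $426.30 = $1,616.33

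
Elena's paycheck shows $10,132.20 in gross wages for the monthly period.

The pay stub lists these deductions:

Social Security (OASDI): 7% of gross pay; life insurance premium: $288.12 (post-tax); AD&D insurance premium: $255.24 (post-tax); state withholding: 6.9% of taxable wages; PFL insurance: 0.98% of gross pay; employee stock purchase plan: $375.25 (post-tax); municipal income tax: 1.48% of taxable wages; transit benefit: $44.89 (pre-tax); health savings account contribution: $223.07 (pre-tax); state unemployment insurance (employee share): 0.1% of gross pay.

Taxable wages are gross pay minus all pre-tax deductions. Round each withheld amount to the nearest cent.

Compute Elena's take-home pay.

Health savings account contribution: $223.07
Transit benefit: $44.89
Pre-tax total = $223.07 + $44.89 = $267.96
Taxable wages = $10,132.20 − $267.96 = $9,864.24
Municipal income tax: $9,864.24 × 0.0148 = $145.99
State withholding: $9,864.24 × 0.069 = $680.63
State unemployment insurance (employee share): $10,132.20 × 0.001 = $10.13
Social Security (OASDI): $10,132.20 × 0.07 = $709.25
PFL insurance: $10,132.20 × 0.0098 = $99.30
AD&D insurance premium: $255.24
Life insurance premium: $288.12
Employee stock purchase plan: $375.25
Total deductions = $223.07 + $44.89 + $145.99 + $680.63 + $10.13 + $709.25 + $99.30 + $255.24 + $288.12 + $375.25 = $2,831.87
Net pay = $10,132.20 − $2,831.87 = $7,300.33

$7,300.33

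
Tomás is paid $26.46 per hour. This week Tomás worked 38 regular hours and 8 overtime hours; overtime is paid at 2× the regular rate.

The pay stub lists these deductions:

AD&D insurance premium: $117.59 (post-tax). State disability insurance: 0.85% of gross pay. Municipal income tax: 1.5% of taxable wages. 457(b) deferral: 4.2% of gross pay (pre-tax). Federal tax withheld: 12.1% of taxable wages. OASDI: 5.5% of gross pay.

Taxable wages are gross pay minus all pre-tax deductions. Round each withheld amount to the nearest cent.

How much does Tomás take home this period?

$974.34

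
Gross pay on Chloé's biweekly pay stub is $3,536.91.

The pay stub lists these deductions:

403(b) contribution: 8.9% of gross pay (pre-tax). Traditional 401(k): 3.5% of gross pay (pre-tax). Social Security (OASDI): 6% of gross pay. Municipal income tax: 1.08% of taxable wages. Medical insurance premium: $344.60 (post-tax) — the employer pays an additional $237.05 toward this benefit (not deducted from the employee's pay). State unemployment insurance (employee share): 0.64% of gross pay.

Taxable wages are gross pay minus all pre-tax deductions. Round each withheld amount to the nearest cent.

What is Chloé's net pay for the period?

Traditional 401(k): $3,536.91 × 0.035 = $123.79
403(b) contribution: $3,536.91 × 0.089 = $314.78
Pre-tax total = $123.79 + $314.78 = $438.57
Taxable wages = $3,536.91 − $438.57 = $3,098.34
Municipal income tax: $3,098.34 × 0.0108 = $33.46
Social Security (OASDI): $3,536.91 × 0.06 = $212.21
State unemployment insurance (employee share): $3,536.91 × 0.0064 = $22.64
Medical insurance premium: $344.60
(Employer's $237.05 toward medical insurance premium is not withheld from the employee.)
Total deductions = $123.79 + $314.78 + $33.46 + $212.21 + $22.64 + $344.60 = $1,051.48
Net pay = $3,536.91 − $1,051.48 = $2,485.43

$2,485.43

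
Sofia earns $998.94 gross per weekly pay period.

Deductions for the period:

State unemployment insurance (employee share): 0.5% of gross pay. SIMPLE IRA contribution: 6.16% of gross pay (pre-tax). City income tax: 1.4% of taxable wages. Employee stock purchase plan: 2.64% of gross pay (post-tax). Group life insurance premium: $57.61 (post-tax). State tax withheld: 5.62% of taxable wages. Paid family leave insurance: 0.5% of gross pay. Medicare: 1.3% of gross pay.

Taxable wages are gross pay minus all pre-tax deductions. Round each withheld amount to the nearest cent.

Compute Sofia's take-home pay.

SIMPLE IRA contribution: $998.94 × 0.0616 = $61.53
Taxable wages = $998.94 − $61.53 = $937.41
City income tax: $937.41 × 0.014 = $13.12
State tax withheld: $937.41 × 0.0562 = $52.68
Medicare: $998.94 × 0.013 = $12.99
Paid family leave insurance: $998.94 × 0.005 = $4.99
State unemployment insurance (employee share): $998.94 × 0.005 = $4.99
Group life insurance premium: $57.61
Employee stock purchase plan: $998.94 × 0.0264 = $26.37
Total deductions = $61.53 + $13.12 + $52.68 + $12.99 + $4.99 + $4.99 + $57.61 + $26.37 = $234.28
Net pay = $998.94 − $234.28 = $764.66

$764.66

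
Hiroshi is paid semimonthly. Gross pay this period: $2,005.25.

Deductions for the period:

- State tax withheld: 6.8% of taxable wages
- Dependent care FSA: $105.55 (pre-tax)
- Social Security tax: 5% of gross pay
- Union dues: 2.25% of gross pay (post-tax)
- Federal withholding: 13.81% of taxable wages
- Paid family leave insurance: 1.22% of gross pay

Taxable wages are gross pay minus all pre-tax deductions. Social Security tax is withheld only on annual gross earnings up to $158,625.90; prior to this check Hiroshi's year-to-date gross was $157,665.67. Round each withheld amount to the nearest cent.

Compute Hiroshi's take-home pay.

$1,390.58

Dependent care FSA: $105.55
Taxable wages = $2,005.25 − $105.55 = $1,899.70
Federal withholding: $1,899.70 × 0.1381 = $262.35
State tax withheld: $1,899.70 × 0.068 = $129.18
Paid family leave insurance: $2,005.25 × 0.0122 = $24.46
Social Security tax: only $158,625.90 − $157,665.67 = $960.23 of this check is subject → $960.23 × 0.05 = $48.01
Union dues: $2,005.25 × 0.0225 = $45.12
Total deductions = $105.55 + $262.35 + $129.18 + $24.46 + $48.01 + $45.12 = $614.67
Net pay = $2,005.25 − $614.67 = $1,390.58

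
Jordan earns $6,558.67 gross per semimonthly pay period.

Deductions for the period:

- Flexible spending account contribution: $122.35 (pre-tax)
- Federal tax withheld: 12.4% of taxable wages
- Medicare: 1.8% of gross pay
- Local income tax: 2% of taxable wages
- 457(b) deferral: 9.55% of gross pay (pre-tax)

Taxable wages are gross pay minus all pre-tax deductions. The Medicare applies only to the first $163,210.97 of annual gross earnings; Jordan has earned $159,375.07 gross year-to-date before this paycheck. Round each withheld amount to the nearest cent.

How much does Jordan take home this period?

457(b) deferral: $6,558.67 × 0.0955 = $626.35
Flexible spending account contribution: $122.35
Pre-tax total = $626.35 + $122.35 = $748.70
Taxable wages = $6,558.67 − $748.70 = $5,809.97
Local income tax: $5,809.97 × 0.02 = $116.20
Federal tax withheld: $5,809.97 × 0.124 = $720.44
Medicare: only $163,210.97 − $159,375.07 = $3,835.90 of this check is subject → $3,835.90 × 0.018 = $69.05
Total deductions = $626.35 + $122.35 + $116.20 + $720.44 + $69.05 = $1,654.39
Net pay = $6,558.67 − $1,654.39 = $4,904.28

$4,904.28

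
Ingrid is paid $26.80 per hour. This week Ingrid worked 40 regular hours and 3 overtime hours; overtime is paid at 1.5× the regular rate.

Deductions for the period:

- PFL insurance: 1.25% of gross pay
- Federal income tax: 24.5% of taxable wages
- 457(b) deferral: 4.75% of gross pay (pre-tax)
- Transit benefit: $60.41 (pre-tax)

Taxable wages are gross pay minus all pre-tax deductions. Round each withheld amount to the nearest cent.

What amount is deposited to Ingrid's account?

$797.12

Regular pay: 40 × $26.80 = $1,072.00
Overtime pay: 3 × $26.80 × 1.5 = $120.60
Gross pay = $1,072.00 + $120.60 = $1,192.60
Transit benefit: $60.41
457(b) deferral: $1,192.60 × 0.0475 = $56.65
Pre-tax total = $60.41 + $56.65 = $117.06
Taxable wages = $1,192.60 − $117.06 = $1,075.54
Federal income tax: $1,075.54 × 0.245 = $263.51
PFL insurance: $1,192.60 × 0.0125 = $14.91
Total deductions = $60.41 + $56.65 + $263.51 + $14.91 = $395.48
Net pay = $1,192.60 − $395.48 = $797.12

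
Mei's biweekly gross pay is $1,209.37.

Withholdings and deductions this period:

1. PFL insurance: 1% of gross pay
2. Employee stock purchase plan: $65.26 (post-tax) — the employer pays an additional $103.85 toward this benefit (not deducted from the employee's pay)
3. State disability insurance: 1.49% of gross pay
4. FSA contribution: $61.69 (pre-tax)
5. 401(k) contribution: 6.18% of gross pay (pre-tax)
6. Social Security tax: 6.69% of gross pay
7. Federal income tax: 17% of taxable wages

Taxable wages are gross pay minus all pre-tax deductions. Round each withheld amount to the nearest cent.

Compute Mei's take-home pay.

$714.26

FSA contribution: $61.69
401(k) contribution: $1,209.37 × 0.0618 = $74.74
Pre-tax total = $61.69 + $74.74 = $136.43
Taxable wages = $1,209.37 − $136.43 = $1,072.94
Federal income tax: $1,072.94 × 0.17 = $182.40
PFL insurance: $1,209.37 × 0.01 = $12.09
Social Security tax: $1,209.37 × 0.0669 = $80.91
State disability insurance: $1,209.37 × 0.0149 = $18.02
Employee stock purchase plan: $65.26
(Employer's $103.85 toward employee stock purchase plan is not withheld from the employee.)
Total deductions = $61.69 + $74.74 + $182.40 + $12.09 + $80.91 + $18.02 + $65.26 = $495.11
Net pay = $1,209.37 − $495.11 = $714.26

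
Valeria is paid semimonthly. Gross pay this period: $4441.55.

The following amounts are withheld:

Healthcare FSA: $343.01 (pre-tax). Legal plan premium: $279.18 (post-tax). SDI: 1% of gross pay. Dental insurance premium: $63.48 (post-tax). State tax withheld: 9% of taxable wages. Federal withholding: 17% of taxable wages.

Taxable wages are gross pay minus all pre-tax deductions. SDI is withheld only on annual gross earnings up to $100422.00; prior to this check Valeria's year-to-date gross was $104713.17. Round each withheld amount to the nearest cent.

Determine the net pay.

Healthcare FSA: $343.01
Taxable wages = $4441.55 − $343.01 = $4098.54
State tax withheld: $4098.54 × 0.09 = $368.87
Federal withholding: $4098.54 × 0.17 = $696.75
SDI: annual cap $100422.00 already reached (YTD $104713.17), so $0.00
Legal plan premium: $279.18
Dental insurance premium: $63.48
Total deductions = $343.01 + $368.87 + $696.75 + $0.00 + $279.18 + $63.48 = $1751.29
Net pay = $4441.55 − $1751.29 = $2690.26

$2690.26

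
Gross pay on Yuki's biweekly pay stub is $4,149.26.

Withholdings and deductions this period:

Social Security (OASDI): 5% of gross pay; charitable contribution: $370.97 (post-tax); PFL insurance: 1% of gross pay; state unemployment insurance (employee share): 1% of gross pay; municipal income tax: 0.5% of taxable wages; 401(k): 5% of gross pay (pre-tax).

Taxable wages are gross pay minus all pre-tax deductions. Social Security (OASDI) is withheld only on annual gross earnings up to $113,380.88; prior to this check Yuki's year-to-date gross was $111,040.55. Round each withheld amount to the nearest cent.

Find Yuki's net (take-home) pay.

$3,351.12

401(k): $4,149.26 × 0.05 = $207.46
Taxable wages = $4,149.26 − $207.46 = $3,941.80
Municipal income tax: $3,941.80 × 0.005 = $19.71
State unemployment insurance (employee share): $4,149.26 × 0.01 = $41.49
PFL insurance: $4,149.26 × 0.01 = $41.49
Social Security (OASDI): only $113,380.88 − $111,040.55 = $2,340.33 of this check is subject → $2,340.33 × 0.05 = $117.02
Charitable contribution: $370.97
Total deductions = $207.46 + $19.71 + $41.49 + $41.49 + $117.02 + $370.97 = $798.14
Net pay = $4,149.26 − $798.14 = $3,351.12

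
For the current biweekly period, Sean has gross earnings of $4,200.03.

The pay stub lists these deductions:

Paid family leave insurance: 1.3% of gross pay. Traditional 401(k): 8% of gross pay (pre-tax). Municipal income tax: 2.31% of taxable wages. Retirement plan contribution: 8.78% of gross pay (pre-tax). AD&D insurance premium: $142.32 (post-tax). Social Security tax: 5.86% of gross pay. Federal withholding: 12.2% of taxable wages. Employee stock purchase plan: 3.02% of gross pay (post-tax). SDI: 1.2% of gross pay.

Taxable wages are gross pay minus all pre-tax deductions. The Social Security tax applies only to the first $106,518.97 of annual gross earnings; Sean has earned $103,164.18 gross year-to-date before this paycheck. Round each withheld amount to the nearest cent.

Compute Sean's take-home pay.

$2,417.36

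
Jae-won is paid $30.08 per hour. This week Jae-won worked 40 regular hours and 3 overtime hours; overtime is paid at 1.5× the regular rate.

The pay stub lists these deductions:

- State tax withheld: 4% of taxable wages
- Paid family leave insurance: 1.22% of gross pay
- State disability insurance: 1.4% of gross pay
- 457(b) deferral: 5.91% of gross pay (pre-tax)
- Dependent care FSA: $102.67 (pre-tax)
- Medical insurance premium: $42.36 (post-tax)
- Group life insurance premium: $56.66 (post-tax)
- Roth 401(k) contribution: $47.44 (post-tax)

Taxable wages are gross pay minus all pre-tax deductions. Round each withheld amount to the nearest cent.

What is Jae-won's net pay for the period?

$928.98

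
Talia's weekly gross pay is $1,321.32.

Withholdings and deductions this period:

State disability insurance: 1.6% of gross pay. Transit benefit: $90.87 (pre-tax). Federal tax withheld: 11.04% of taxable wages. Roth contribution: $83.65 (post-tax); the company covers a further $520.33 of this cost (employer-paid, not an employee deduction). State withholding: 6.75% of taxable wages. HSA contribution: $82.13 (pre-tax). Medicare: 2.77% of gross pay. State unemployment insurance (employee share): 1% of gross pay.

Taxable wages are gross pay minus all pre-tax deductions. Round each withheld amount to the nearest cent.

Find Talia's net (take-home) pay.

$789.44

HSA contribution: $82.13
Transit benefit: $90.87
Pre-tax total = $82.13 + $90.87 = $173.00
Taxable wages = $1,321.32 − $173.00 = $1,148.32
State withholding: $1,148.32 × 0.0675 = $77.51
Federal tax withheld: $1,148.32 × 0.1104 = $126.77
State disability insurance: $1,321.32 × 0.016 = $21.14
Medicare: $1,321.32 × 0.0277 = $36.60
State unemployment insurance (employee share): $1,321.32 × 0.01 = $13.21
Roth contribution: $83.65
(Employer's $520.33 toward Roth contribution is not withheld from the employee.)
Total deductions = $82.13 + $90.87 + $77.51 + $126.77 + $21.14 + $36.60 + $13.21 + $83.65 = $531.88
Net pay = $1,321.32 − $531.88 = $789.44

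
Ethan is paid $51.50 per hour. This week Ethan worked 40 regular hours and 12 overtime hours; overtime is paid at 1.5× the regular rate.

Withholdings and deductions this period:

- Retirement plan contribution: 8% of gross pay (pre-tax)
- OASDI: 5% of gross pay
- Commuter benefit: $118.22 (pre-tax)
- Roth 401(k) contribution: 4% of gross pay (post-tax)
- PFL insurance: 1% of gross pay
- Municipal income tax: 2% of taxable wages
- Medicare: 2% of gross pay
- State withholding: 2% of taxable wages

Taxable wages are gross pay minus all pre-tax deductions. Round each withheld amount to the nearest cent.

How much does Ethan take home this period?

$2166.18

Regular pay: 40 × $51.50 = $2060.00
Overtime pay: 12 × $51.50 × 1.5 = $927.00
Gross pay = $2060.00 + $927.00 = $2987.00
Retirement plan contribution: $2987.00 × 0.08 = $238.96
Commuter benefit: $118.22
Pre-tax total = $238.96 + $118.22 = $357.18
Taxable wages = $2987.00 − $357.18 = $2629.82
Municipal income tax: $2629.82 × 0.02 = $52.60
State withholding: $2629.82 × 0.02 = $52.60
Medicare: $2987.00 × 0.02 = $59.74
OASDI: $2987.00 × 0.05 = $149.35
PFL insurance: $2987.00 × 0.01 = $29.87
Roth 401(k) contribution: $2987.00 × 0.04 = $119.48
Total deductions = $238.96 + $118.22 + $52.60 + $52.60 + $59.74 + $149.35 + $29.87 + $119.48 = $820.82
Net pay = $2987.00 − $820.82 = $2166.18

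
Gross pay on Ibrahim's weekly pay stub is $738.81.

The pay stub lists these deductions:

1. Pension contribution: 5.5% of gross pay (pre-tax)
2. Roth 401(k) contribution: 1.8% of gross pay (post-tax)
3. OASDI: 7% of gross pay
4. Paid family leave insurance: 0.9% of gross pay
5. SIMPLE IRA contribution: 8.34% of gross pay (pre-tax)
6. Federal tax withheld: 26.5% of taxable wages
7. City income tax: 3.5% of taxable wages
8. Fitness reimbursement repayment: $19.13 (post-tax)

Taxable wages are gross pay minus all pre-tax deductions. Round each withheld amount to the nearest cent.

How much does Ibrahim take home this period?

Pension contribution: $738.81 × 0.055 = $40.63
SIMPLE IRA contribution: $738.81 × 0.0834 = $61.62
Pre-tax total = $40.63 + $61.62 = $102.25
Taxable wages = $738.81 − $102.25 = $636.56
City income tax: $636.56 × 0.035 = $22.28
Federal tax withheld: $636.56 × 0.265 = $168.69
OASDI: $738.81 × 0.07 = $51.72
Paid family leave insurance: $738.81 × 0.009 = $6.65
Fitness reimbursement repayment: $19.13
Roth 401(k) contribution: $738.81 × 0.018 = $13.30
Total deductions = $40.63 + $61.62 + $22.28 + $168.69 + $51.72 + $6.65 + $19.13 + $13.30 = $384.02
Net pay = $738.81 − $384.02 = $354.79

$354.79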